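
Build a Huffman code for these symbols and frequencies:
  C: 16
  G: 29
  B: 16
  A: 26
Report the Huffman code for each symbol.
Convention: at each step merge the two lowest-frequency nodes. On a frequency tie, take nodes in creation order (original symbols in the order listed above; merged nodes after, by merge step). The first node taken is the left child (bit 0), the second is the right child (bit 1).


Huffman tree construction:
Step 1: Merge C(16) + B(16) = 32
Step 2: Merge A(26) + G(29) = 55
Step 3: Merge (C+B)(32) + (A+G)(55) = 87
Read each symbol's code off the tree from the root (left child = 0, right child = 1).

Codes:
  C: 00 (length 2)
  G: 11 (length 2)
  B: 01 (length 2)
  A: 10 (length 2)
Average code length: 174/87 = 2.0000 bits/symbol


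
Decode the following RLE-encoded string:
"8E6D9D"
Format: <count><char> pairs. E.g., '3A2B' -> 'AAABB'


Expanding each <count><char> pair:
  8E -> 'EEEEEEEE'
  6D -> 'DDDDDD'
  9D -> 'DDDDDDDDD'

Decoded = EEEEEEEEDDDDDDDDDDDDDDD


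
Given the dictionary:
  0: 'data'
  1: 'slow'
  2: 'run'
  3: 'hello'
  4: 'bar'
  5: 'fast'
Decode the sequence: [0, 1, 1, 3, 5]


Look up each index in the dictionary:
  0 -> 'data'
  1 -> 'slow'
  1 -> 'slow'
  3 -> 'hello'
  5 -> 'fast'

Decoded: "data slow slow hello fast"


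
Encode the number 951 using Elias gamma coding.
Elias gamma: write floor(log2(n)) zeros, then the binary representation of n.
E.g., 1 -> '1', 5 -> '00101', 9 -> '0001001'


num_bits = floor(log2(951)) + 1 = 10
leading_zeros = num_bits - 1 = 9
binary(951) = 1110110111

Elias gamma(951) = '000000000' + '1110110111' = 0000000001110110111 (19 bits)


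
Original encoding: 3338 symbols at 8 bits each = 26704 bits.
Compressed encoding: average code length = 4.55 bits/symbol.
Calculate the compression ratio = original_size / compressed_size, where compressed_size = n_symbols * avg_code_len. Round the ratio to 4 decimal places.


original_size = n_symbols * orig_bits = 3338 * 8 = 26704 bits
compressed_size = n_symbols * avg_code_len = 3338 * 4.55 = 15187.9 bits
ratio = original_size / compressed_size = 26704 / 15187.9 = 1.7582

Compression ratio = 1.7582


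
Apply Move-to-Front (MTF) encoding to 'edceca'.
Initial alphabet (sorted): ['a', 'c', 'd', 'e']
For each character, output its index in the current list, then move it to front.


MTF encoding:
'e': index 3 in ['a', 'c', 'd', 'e'] -> ['e', 'a', 'c', 'd']
'd': index 3 in ['e', 'a', 'c', 'd'] -> ['d', 'e', 'a', 'c']
'c': index 3 in ['d', 'e', 'a', 'c'] -> ['c', 'd', 'e', 'a']
'e': index 2 in ['c', 'd', 'e', 'a'] -> ['e', 'c', 'd', 'a']
'c': index 1 in ['e', 'c', 'd', 'a'] -> ['c', 'e', 'd', 'a']
'a': index 3 in ['c', 'e', 'd', 'a'] -> ['a', 'c', 'e', 'd']


Output: [3, 3, 3, 2, 1, 3]


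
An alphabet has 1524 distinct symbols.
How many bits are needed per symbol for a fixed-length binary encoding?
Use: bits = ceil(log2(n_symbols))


log2(1524) = 10.5736
Bracket: 2^10 = 1024 < 1524 <= 2^11 = 2048
So ceil(log2(1524)) = 11

bits = ceil(log2(1524)) = ceil(10.5736) = 11 bits


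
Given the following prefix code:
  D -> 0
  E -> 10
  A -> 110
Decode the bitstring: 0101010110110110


Decoding step by step:
Bits 0 -> D
Bits 10 -> E
Bits 10 -> E
Bits 10 -> E
Bits 110 -> A
Bits 110 -> A
Bits 110 -> A


Decoded message: DEEEAAA


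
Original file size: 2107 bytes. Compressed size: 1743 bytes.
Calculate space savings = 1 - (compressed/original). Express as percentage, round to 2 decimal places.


ratio = compressed/original = 1743/2107 = 0.827243
savings = 1 - ratio = 1 - 0.827243 = 0.172757
as a percentage: 0.172757 * 100 = 17.28%

Space savings = 1 - 1743/2107 = 17.28%


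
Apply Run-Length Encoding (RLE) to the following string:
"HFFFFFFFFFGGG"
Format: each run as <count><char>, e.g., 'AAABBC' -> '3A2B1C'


Scanning runs left to right:
  i=0: run of 'H' x 1 -> '1H'
  i=1: run of 'F' x 9 -> '9F'
  i=10: run of 'G' x 3 -> '3G'

RLE = 1H9F3G


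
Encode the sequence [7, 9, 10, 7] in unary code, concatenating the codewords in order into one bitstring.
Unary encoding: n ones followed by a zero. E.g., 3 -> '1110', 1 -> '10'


Encode each number as n ones followed by a terminating 0:
  7 -> 11111110 (8 bits)
  9 -> 1111111110 (10 bits)
  10 -> 11111111110 (11 bits)
  7 -> 11111110 (8 bits)
Total length = 8 + 10 + 11 + 8 = 37 bits.

Unary([7, 9, 10, 7]) = 1111111011111111101111111111011111110 (37 bits)


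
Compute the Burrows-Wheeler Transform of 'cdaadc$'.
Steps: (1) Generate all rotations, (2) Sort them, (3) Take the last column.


Rotations (sorted):
  0: $cdaadc -> last char: c
  1: aadc$cd -> last char: d
  2: adc$cda -> last char: a
  3: c$cdaad -> last char: d
  4: cdaadc$ -> last char: $
  5: daadc$c -> last char: c
  6: dc$cdaa -> last char: a


BWT = cdad$ca


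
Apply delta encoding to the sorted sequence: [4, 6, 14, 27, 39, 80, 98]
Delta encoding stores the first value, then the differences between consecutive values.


First value: 4
Deltas:
  6 - 4 = 2
  14 - 6 = 8
  27 - 14 = 13
  39 - 27 = 12
  80 - 39 = 41
  98 - 80 = 18


Delta encoded: [4, 2, 8, 13, 12, 41, 18]


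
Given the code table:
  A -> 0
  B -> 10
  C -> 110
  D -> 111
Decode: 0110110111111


Decoding:
0 -> A
110 -> C
110 -> C
111 -> D
111 -> D


Result: ACCDD


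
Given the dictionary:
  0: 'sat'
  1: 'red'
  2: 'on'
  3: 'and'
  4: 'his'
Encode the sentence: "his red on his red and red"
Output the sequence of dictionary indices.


Look up each word in the dictionary:
  'his' -> 4
  'red' -> 1
  'on' -> 2
  'his' -> 4
  'red' -> 1
  'and' -> 3
  'red' -> 1

Encoded: [4, 1, 2, 4, 1, 3, 1]


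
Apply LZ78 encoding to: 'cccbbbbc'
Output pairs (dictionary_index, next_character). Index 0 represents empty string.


LZ78 encoding steps:
Dictionary: {0: ''}
Step 1: w='' (idx 0), next='c' -> output (0, 'c'), add 'c' as idx 1
Step 2: w='c' (idx 1), next='c' -> output (1, 'c'), add 'cc' as idx 2
Step 3: w='' (idx 0), next='b' -> output (0, 'b'), add 'b' as idx 3
Step 4: w='b' (idx 3), next='b' -> output (3, 'b'), add 'bb' as idx 4
Step 5: w='b' (idx 3), next='c' -> output (3, 'c'), add 'bc' as idx 5


Encoded: [(0, 'c'), (1, 'c'), (0, 'b'), (3, 'b'), (3, 'c')]


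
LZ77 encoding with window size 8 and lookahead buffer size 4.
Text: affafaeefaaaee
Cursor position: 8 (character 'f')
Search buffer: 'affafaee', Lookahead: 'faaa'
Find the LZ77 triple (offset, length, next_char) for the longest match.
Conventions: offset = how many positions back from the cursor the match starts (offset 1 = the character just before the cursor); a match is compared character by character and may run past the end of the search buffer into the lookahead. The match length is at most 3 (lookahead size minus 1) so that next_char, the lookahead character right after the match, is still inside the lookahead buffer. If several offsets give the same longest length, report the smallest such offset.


Try each offset into the search buffer:
  offset=1 (pos 7, char 'e'): match length 0
  offset=2 (pos 6, char 'e'): match length 0
  offset=3 (pos 5, char 'a'): match length 0
  offset=4 (pos 4, char 'f'): match length 2
  offset=5 (pos 3, char 'a'): match length 0
  offset=6 (pos 2, char 'f'): match length 2
  offset=7 (pos 1, char 'f'): match length 1
  offset=8 (pos 0, char 'a'): match length 0
Longest match has length 2, found at offsets 4, 6; take the smallest, offset 4.
next_char = character at position 8 + 2 = 10 -> 'a'

Best match: offset=4, length=2 (matching 'fa' starting at position 4)
LZ77 triple: (4, 2, 'a')


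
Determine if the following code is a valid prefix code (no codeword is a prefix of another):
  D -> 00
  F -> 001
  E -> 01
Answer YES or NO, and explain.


Checking each pair (does one codeword prefix another?):
  D='00' vs F='001': prefix -- VIOLATION

NO -- this is NOT a valid prefix code. D (00) is a prefix of F (001).


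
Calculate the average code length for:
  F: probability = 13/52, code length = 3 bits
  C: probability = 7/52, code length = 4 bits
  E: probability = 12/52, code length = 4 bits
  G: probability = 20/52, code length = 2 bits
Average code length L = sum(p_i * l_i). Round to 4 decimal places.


Weighted contributions p_i * l_i:
  F: (13/52) * 3 = 39/52
  C: (7/52) * 4 = 28/52
  E: (12/52) * 4 = 48/52
  G: (20/52) * 2 = 40/52
Sum = (39 + 28 + 48 + 40)/52 = 155/52

L = 155/52 = 2.9808 bits/symbol


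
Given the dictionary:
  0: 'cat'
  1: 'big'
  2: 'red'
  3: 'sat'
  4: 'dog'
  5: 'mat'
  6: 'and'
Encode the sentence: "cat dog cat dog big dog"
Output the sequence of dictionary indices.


Look up each word in the dictionary:
  'cat' -> 0
  'dog' -> 4
  'cat' -> 0
  'dog' -> 4
  'big' -> 1
  'dog' -> 4

Encoded: [0, 4, 0, 4, 1, 4]


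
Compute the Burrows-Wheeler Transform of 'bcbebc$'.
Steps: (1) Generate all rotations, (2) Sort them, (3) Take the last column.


Rotations (sorted):
  0: $bcbebc -> last char: c
  1: bc$bcbe -> last char: e
  2: bcbebc$ -> last char: $
  3: bebc$bc -> last char: c
  4: c$bcbeb -> last char: b
  5: cbebc$b -> last char: b
  6: ebc$bcb -> last char: b


BWT = ce$cbbb


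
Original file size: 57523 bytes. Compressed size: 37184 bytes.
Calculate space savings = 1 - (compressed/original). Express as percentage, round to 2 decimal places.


ratio = compressed/original = 37184/57523 = 0.64642
savings = 1 - ratio = 1 - 0.64642 = 0.35358
as a percentage: 0.35358 * 100 = 35.36%

Space savings = 1 - 37184/57523 = 35.36%


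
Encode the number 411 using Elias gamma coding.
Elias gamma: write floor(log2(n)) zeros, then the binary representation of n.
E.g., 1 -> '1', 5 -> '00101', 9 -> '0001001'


num_bits = floor(log2(411)) + 1 = 9
leading_zeros = num_bits - 1 = 8
binary(411) = 110011011

Elias gamma(411) = '00000000' + '110011011' = 00000000110011011 (17 bits)


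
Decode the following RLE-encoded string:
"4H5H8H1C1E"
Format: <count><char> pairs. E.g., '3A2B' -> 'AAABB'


Expanding each <count><char> pair:
  4H -> 'HHHH'
  5H -> 'HHHHH'
  8H -> 'HHHHHHHH'
  1C -> 'C'
  1E -> 'E'

Decoded = HHHHHHHHHHHHHHHHHCE


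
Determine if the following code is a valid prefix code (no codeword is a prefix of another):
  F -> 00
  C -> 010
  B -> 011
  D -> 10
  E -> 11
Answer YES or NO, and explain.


Checking each pair (does one codeword prefix another?):
  F='00' vs C='010': no prefix
  F='00' vs B='011': no prefix
  F='00' vs D='10': no prefix
  F='00' vs E='11': no prefix
  C='010' vs F='00': no prefix
  C='010' vs B='011': no prefix
  C='010' vs D='10': no prefix
  C='010' vs E='11': no prefix
  B='011' vs F='00': no prefix
  B='011' vs C='010': no prefix
  B='011' vs D='10': no prefix
  B='011' vs E='11': no prefix
  D='10' vs F='00': no prefix
  D='10' vs C='010': no prefix
  D='10' vs B='011': no prefix
  D='10' vs E='11': no prefix
  E='11' vs F='00': no prefix
  E='11' vs C='010': no prefix
  E='11' vs B='011': no prefix
  E='11' vs D='10': no prefix
No violation found over all pairs.

YES -- this is a valid prefix code. No codeword is a prefix of any other codeword.


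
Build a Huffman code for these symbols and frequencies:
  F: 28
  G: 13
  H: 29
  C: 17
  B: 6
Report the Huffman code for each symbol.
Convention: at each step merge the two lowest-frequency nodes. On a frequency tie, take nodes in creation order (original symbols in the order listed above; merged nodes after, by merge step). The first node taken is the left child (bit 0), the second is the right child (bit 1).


Huffman tree construction:
Step 1: Merge B(6) + G(13) = 19
Step 2: Merge C(17) + (B+G)(19) = 36
Step 3: Merge F(28) + H(29) = 57
Step 4: Merge (C+(B+G))(36) + (F+H)(57) = 93
Read each symbol's code off the tree from the root (left child = 0, right child = 1).

Codes:
  F: 10 (length 2)
  G: 011 (length 3)
  H: 11 (length 2)
  C: 00 (length 2)
  B: 010 (length 3)
Average code length: 205/93 = 2.2043 bits/symbol


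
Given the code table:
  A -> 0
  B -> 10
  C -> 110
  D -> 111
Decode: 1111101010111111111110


Decoding:
111 -> D
110 -> C
10 -> B
10 -> B
111 -> D
111 -> D
111 -> D
110 -> C


Result: DCBBDDDC


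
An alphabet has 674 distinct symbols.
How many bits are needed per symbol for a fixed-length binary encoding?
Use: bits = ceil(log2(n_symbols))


log2(674) = 9.3966
Bracket: 2^9 = 512 < 674 <= 2^10 = 1024
So ceil(log2(674)) = 10

bits = ceil(log2(674)) = ceil(9.3966) = 10 bits


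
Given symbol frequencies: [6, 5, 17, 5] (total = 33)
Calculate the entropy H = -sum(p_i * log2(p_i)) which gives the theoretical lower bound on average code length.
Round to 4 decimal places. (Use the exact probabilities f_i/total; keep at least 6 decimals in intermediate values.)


Per-symbol terms -p_i * log2(p_i) with p_i = f_i/33:
  p = 6/33 = 0.181818: log2(p) = -2.459432, -p*log2(p) = 0.447169
  p = 5/33 = 0.151515: log2(p) = -2.722466, -p*log2(p) = 0.412495
  p = 17/33 = 0.515152: log2(p) = -0.956931, -p*log2(p) = 0.492965
  p = 5/33 = 0.151515: log2(p) = -2.722466, -p*log2(p) = 0.412495
H = 0.447169 + 0.412495 + 0.492965 + 0.412495 = 1.765124

H = 1.7651 bits/symbol


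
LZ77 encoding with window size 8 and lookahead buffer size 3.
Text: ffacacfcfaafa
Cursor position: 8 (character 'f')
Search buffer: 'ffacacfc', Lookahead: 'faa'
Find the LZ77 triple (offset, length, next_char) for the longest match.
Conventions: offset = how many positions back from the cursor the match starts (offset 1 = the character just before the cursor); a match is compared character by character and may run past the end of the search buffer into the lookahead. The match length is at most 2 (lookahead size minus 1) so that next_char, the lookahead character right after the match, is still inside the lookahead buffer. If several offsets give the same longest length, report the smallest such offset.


Try each offset into the search buffer:
  offset=1 (pos 7, char 'c'): match length 0
  offset=2 (pos 6, char 'f'): match length 1
  offset=3 (pos 5, char 'c'): match length 0
  offset=4 (pos 4, char 'a'): match length 0
  offset=5 (pos 3, char 'c'): match length 0
  offset=6 (pos 2, char 'a'): match length 0
  offset=7 (pos 1, char 'f'): match length 2
  offset=8 (pos 0, char 'f'): match length 1
Longest match has length 2 at offset 7.
next_char = character at position 8 + 2 = 10 -> 'a'

Best match: offset=7, length=2 (matching 'fa' starting at position 1)
LZ77 triple: (7, 2, 'a')


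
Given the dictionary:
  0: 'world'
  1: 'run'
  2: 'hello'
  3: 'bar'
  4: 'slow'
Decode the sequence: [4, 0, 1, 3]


Look up each index in the dictionary:
  4 -> 'slow'
  0 -> 'world'
  1 -> 'run'
  3 -> 'bar'

Decoded: "slow world run bar"


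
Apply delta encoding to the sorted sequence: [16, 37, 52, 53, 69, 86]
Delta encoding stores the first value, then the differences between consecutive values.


First value: 16
Deltas:
  37 - 16 = 21
  52 - 37 = 15
  53 - 52 = 1
  69 - 53 = 16
  86 - 69 = 17


Delta encoded: [16, 21, 15, 1, 16, 17]


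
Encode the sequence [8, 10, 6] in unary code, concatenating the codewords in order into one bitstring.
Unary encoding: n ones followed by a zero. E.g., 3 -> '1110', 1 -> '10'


Encode each number as n ones followed by a terminating 0:
  8 -> 111111110 (9 bits)
  10 -> 11111111110 (11 bits)
  6 -> 1111110 (7 bits)
Total length = 9 + 11 + 7 = 27 bits.

Unary([8, 10, 6]) = 111111110111111111101111110 (27 bits)


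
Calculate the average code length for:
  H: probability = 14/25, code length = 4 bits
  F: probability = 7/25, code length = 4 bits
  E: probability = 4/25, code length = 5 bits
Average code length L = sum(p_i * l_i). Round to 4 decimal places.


Weighted contributions p_i * l_i:
  H: (14/25) * 4 = 56/25
  F: (7/25) * 4 = 28/25
  E: (4/25) * 5 = 20/25
Sum = (56 + 28 + 20)/25 = 104/25

L = 104/25 = 4.1600 bits/symbol


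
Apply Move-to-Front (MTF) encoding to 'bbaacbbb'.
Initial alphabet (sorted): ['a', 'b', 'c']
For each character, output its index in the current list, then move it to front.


MTF encoding:
'b': index 1 in ['a', 'b', 'c'] -> ['b', 'a', 'c']
'b': index 0 in ['b', 'a', 'c'] -> ['b', 'a', 'c']
'a': index 1 in ['b', 'a', 'c'] -> ['a', 'b', 'c']
'a': index 0 in ['a', 'b', 'c'] -> ['a', 'b', 'c']
'c': index 2 in ['a', 'b', 'c'] -> ['c', 'a', 'b']
'b': index 2 in ['c', 'a', 'b'] -> ['b', 'c', 'a']
'b': index 0 in ['b', 'c', 'a'] -> ['b', 'c', 'a']
'b': index 0 in ['b', 'c', 'a'] -> ['b', 'c', 'a']


Output: [1, 0, 1, 0, 2, 2, 0, 0]


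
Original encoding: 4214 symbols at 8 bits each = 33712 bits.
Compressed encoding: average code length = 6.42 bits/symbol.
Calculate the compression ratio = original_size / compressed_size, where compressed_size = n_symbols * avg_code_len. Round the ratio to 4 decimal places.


original_size = n_symbols * orig_bits = 4214 * 8 = 33712 bits
compressed_size = n_symbols * avg_code_len = 4214 * 6.42 = 27053.88 bits
ratio = original_size / compressed_size = 33712 / 27053.88 = 1.2461

Compression ratio = 1.2461


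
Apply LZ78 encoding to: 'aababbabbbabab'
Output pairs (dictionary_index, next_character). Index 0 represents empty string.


LZ78 encoding steps:
Dictionary: {0: ''}
Step 1: w='' (idx 0), next='a' -> output (0, 'a'), add 'a' as idx 1
Step 2: w='a' (idx 1), next='b' -> output (1, 'b'), add 'ab' as idx 2
Step 3: w='ab' (idx 2), next='b' -> output (2, 'b'), add 'abb' as idx 3
Step 4: w='abb' (idx 3), next='b' -> output (3, 'b'), add 'abbb' as idx 4
Step 5: w='ab' (idx 2), next='a' -> output (2, 'a'), add 'aba' as idx 5
Step 6: w='' (idx 0), next='b' -> output (0, 'b'), add 'b' as idx 6


Encoded: [(0, 'a'), (1, 'b'), (2, 'b'), (3, 'b'), (2, 'a'), (0, 'b')]


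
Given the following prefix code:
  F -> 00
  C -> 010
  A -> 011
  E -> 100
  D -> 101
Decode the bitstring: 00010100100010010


Decoding step by step:
Bits 00 -> F
Bits 010 -> C
Bits 100 -> E
Bits 100 -> E
Bits 010 -> C
Bits 010 -> C


Decoded message: FCEECC


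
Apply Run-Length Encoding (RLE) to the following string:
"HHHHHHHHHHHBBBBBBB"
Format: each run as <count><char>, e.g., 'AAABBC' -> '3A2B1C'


Scanning runs left to right:
  i=0: run of 'H' x 11 -> '11H'
  i=11: run of 'B' x 7 -> '7B'

RLE = 11H7B


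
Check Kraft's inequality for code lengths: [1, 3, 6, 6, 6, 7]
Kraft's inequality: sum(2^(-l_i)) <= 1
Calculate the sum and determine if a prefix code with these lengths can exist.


Sum = 2^(-1) + 2^(-3) + 2^(-6) + 2^(-6) + 2^(-6) + 2^(-7)
    = 0.5 + 0.125 + 0.015625 + 0.015625 + 0.015625 + 0.0078125
    = 87/128 = 0.6796875
Since 0.6796875 <= 1, Kraft's inequality IS satisfied.
A prefix code with these lengths CAN exist.

Kraft sum = 0.6796875. Satisfied.


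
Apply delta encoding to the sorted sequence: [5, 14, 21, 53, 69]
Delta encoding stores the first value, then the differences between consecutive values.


First value: 5
Deltas:
  14 - 5 = 9
  21 - 14 = 7
  53 - 21 = 32
  69 - 53 = 16


Delta encoded: [5, 9, 7, 32, 16]


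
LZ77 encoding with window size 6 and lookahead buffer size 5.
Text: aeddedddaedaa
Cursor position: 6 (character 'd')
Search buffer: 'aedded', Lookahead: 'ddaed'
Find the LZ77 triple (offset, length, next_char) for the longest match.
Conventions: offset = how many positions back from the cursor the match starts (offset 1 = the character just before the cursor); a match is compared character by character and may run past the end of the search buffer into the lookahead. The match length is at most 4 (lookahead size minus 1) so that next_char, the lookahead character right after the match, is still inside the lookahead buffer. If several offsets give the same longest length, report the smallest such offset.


Try each offset into the search buffer:
  offset=1 (pos 5, char 'd'): match length 2
  offset=2 (pos 4, char 'e'): match length 0
  offset=3 (pos 3, char 'd'): match length 1
  offset=4 (pos 2, char 'd'): match length 2
  offset=5 (pos 1, char 'e'): match length 0
  offset=6 (pos 0, char 'a'): match length 0
Longest match has length 2, found at offsets 1, 4; take the smallest, offset 1.
next_char = character at position 6 + 2 = 8 -> 'a'

Best match: offset=1, length=2 (matching 'dd' starting at position 5)
LZ77 triple: (1, 2, 'a')


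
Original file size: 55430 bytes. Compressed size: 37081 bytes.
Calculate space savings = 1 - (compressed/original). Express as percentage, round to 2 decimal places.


ratio = compressed/original = 37081/55430 = 0.66897
savings = 1 - ratio = 1 - 0.66897 = 0.33103
as a percentage: 0.33103 * 100 = 33.1%

Space savings = 1 - 37081/55430 = 33.1%


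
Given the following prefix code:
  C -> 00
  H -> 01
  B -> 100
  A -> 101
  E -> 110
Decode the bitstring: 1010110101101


Decoding step by step:
Bits 101 -> A
Bits 01 -> H
Bits 101 -> A
Bits 01 -> H
Bits 101 -> A


Decoded message: AHAHA


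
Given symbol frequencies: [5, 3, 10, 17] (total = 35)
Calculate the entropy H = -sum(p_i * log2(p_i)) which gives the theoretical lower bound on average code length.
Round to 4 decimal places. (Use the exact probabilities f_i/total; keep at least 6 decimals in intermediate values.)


Per-symbol terms -p_i * log2(p_i) with p_i = f_i/35:
  p = 5/35 = 0.142857: log2(p) = -2.807355, -p*log2(p) = 0.401051
  p = 3/35 = 0.085714: log2(p) = -3.544321, -p*log2(p) = 0.303799
  p = 10/35 = 0.285714: log2(p) = -1.807355, -p*log2(p) = 0.516387
  p = 17/35 = 0.485714: log2(p) = -1.041820, -p*log2(p) = 0.506027
H = 0.401051 + 0.303799 + 0.516387 + 0.506027 = 1.727264

H = 1.7273 bits/symbol


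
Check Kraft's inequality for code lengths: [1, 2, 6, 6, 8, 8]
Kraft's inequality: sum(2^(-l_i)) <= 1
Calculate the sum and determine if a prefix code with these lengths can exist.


Sum = 2^(-1) + 2^(-2) + 2^(-6) + 2^(-6) + 2^(-8) + 2^(-8)
    = 0.5 + 0.25 + 0.015625 + 0.015625 + 0.00390625 + 0.00390625
    = 202/256 = 0.7890625
Since 0.7890625 <= 1, Kraft's inequality IS satisfied.
A prefix code with these lengths CAN exist.

Kraft sum = 0.7890625. Satisfied.


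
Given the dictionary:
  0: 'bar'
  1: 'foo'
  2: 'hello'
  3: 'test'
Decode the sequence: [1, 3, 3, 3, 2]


Look up each index in the dictionary:
  1 -> 'foo'
  3 -> 'test'
  3 -> 'test'
  3 -> 'test'
  2 -> 'hello'

Decoded: "foo test test test hello"


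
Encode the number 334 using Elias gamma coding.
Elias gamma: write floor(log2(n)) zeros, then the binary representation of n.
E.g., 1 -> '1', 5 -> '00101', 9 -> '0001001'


num_bits = floor(log2(334)) + 1 = 9
leading_zeros = num_bits - 1 = 8
binary(334) = 101001110

Elias gamma(334) = '00000000' + '101001110' = 00000000101001110 (17 bits)


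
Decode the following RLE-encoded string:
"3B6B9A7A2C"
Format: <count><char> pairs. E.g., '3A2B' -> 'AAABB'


Expanding each <count><char> pair:
  3B -> 'BBB'
  6B -> 'BBBBBB'
  9A -> 'AAAAAAAAA'
  7A -> 'AAAAAAA'
  2C -> 'CC'

Decoded = BBBBBBBBBAAAAAAAAAAAAAAAACC


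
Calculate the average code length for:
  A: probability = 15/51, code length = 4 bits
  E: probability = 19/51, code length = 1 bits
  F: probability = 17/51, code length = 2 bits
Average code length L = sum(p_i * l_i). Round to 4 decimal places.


Weighted contributions p_i * l_i:
  A: (15/51) * 4 = 60/51
  E: (19/51) * 1 = 19/51
  F: (17/51) * 2 = 34/51
Sum = (60 + 19 + 34)/51 = 113/51

L = 113/51 = 2.2157 bits/symbol


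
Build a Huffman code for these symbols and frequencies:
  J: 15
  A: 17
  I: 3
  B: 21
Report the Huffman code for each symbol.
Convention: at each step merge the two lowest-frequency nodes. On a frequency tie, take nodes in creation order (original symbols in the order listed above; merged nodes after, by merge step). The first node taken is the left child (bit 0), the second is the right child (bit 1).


Huffman tree construction:
Step 1: Merge I(3) + J(15) = 18
Step 2: Merge A(17) + (I+J)(18) = 35
Step 3: Merge B(21) + (A+(I+J))(35) = 56
Read each symbol's code off the tree from the root (left child = 0, right child = 1).

Codes:
  J: 111 (length 3)
  A: 10 (length 2)
  I: 110 (length 3)
  B: 0 (length 1)
Average code length: 109/56 = 1.9464 bits/symbol


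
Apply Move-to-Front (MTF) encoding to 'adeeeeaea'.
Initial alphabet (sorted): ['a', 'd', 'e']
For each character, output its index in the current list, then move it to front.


MTF encoding:
'a': index 0 in ['a', 'd', 'e'] -> ['a', 'd', 'e']
'd': index 1 in ['a', 'd', 'e'] -> ['d', 'a', 'e']
'e': index 2 in ['d', 'a', 'e'] -> ['e', 'd', 'a']
'e': index 0 in ['e', 'd', 'a'] -> ['e', 'd', 'a']
'e': index 0 in ['e', 'd', 'a'] -> ['e', 'd', 'a']
'e': index 0 in ['e', 'd', 'a'] -> ['e', 'd', 'a']
'a': index 2 in ['e', 'd', 'a'] -> ['a', 'e', 'd']
'e': index 1 in ['a', 'e', 'd'] -> ['e', 'a', 'd']
'a': index 1 in ['e', 'a', 'd'] -> ['a', 'e', 'd']


Output: [0, 1, 2, 0, 0, 0, 2, 1, 1]


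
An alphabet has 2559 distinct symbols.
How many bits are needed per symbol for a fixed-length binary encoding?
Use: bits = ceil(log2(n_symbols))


log2(2559) = 11.3214
Bracket: 2^11 = 2048 < 2559 <= 2^12 = 4096
So ceil(log2(2559)) = 12

bits = ceil(log2(2559)) = ceil(11.3214) = 12 bits


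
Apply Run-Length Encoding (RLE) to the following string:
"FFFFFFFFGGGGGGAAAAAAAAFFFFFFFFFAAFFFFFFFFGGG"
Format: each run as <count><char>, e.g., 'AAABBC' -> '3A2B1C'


Scanning runs left to right:
  i=0: run of 'F' x 8 -> '8F'
  i=8: run of 'G' x 6 -> '6G'
  i=14: run of 'A' x 8 -> '8A'
  i=22: run of 'F' x 9 -> '9F'
  i=31: run of 'A' x 2 -> '2A'
  i=33: run of 'F' x 8 -> '8F'
  i=41: run of 'G' x 3 -> '3G'

RLE = 8F6G8A9F2A8F3G


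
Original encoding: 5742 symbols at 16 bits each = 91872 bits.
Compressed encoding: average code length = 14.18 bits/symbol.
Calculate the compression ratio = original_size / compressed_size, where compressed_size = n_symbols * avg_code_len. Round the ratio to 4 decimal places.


original_size = n_symbols * orig_bits = 5742 * 16 = 91872 bits
compressed_size = n_symbols * avg_code_len = 5742 * 14.18 = 81421.56 bits
ratio = original_size / compressed_size = 91872 / 81421.56 = 1.1283

Compression ratio = 1.1283


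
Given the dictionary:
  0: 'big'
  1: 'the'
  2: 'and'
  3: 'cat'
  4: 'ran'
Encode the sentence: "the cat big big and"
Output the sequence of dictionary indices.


Look up each word in the dictionary:
  'the' -> 1
  'cat' -> 3
  'big' -> 0
  'big' -> 0
  'and' -> 2

Encoded: [1, 3, 0, 0, 2]


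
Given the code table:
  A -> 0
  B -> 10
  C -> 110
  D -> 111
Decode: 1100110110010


Decoding:
110 -> C
0 -> A
110 -> C
110 -> C
0 -> A
10 -> B


Result: CACCAB


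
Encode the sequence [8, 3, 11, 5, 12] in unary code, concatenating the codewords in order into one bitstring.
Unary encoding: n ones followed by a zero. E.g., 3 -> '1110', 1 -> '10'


Encode each number as n ones followed by a terminating 0:
  8 -> 111111110 (9 bits)
  3 -> 1110 (4 bits)
  11 -> 111111111110 (12 bits)
  5 -> 111110 (6 bits)
  12 -> 1111111111110 (13 bits)
Total length = 9 + 4 + 12 + 6 + 13 = 44 bits.

Unary([8, 3, 11, 5, 12]) = 11111111011101111111111101111101111111111110 (44 bits)


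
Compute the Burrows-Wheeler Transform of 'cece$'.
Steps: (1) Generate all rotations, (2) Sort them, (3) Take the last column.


Rotations (sorted):
  0: $cece -> last char: e
  1: ce$ce -> last char: e
  2: cece$ -> last char: $
  3: e$cec -> last char: c
  4: ece$c -> last char: c


BWT = ee$cc


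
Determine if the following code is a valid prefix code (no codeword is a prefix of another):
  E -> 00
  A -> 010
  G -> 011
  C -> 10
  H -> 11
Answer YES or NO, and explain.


Checking each pair (does one codeword prefix another?):
  E='00' vs A='010': no prefix
  E='00' vs G='011': no prefix
  E='00' vs C='10': no prefix
  E='00' vs H='11': no prefix
  A='010' vs E='00': no prefix
  A='010' vs G='011': no prefix
  A='010' vs C='10': no prefix
  A='010' vs H='11': no prefix
  G='011' vs E='00': no prefix
  G='011' vs A='010': no prefix
  G='011' vs C='10': no prefix
  G='011' vs H='11': no prefix
  C='10' vs E='00': no prefix
  C='10' vs A='010': no prefix
  C='10' vs G='011': no prefix
  C='10' vs H='11': no prefix
  H='11' vs E='00': no prefix
  H='11' vs A='010': no prefix
  H='11' vs G='011': no prefix
  H='11' vs C='10': no prefix
No violation found over all pairs.

YES -- this is a valid prefix code. No codeword is a prefix of any other codeword.


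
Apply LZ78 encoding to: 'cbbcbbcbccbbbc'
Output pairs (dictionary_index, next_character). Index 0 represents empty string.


LZ78 encoding steps:
Dictionary: {0: ''}
Step 1: w='' (idx 0), next='c' -> output (0, 'c'), add 'c' as idx 1
Step 2: w='' (idx 0), next='b' -> output (0, 'b'), add 'b' as idx 2
Step 3: w='b' (idx 2), next='c' -> output (2, 'c'), add 'bc' as idx 3
Step 4: w='b' (idx 2), next='b' -> output (2, 'b'), add 'bb' as idx 4
Step 5: w='c' (idx 1), next='b' -> output (1, 'b'), add 'cb' as idx 5
Step 6: w='c' (idx 1), next='c' -> output (1, 'c'), add 'cc' as idx 6
Step 7: w='bb' (idx 4), next='b' -> output (4, 'b'), add 'bbb' as idx 7
Step 8: w='c' (idx 1), end of input -> output (1, '')


Encoded: [(0, 'c'), (0, 'b'), (2, 'c'), (2, 'b'), (1, 'b'), (1, 'c'), (4, 'b'), (1, '')]


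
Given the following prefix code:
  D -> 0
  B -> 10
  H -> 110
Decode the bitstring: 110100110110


Decoding step by step:
Bits 110 -> H
Bits 10 -> B
Bits 0 -> D
Bits 110 -> H
Bits 110 -> H


Decoded message: HBDHH


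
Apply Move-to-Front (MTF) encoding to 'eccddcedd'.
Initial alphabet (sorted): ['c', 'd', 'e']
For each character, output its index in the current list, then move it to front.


MTF encoding:
'e': index 2 in ['c', 'd', 'e'] -> ['e', 'c', 'd']
'c': index 1 in ['e', 'c', 'd'] -> ['c', 'e', 'd']
'c': index 0 in ['c', 'e', 'd'] -> ['c', 'e', 'd']
'd': index 2 in ['c', 'e', 'd'] -> ['d', 'c', 'e']
'd': index 0 in ['d', 'c', 'e'] -> ['d', 'c', 'e']
'c': index 1 in ['d', 'c', 'e'] -> ['c', 'd', 'e']
'e': index 2 in ['c', 'd', 'e'] -> ['e', 'c', 'd']
'd': index 2 in ['e', 'c', 'd'] -> ['d', 'e', 'c']
'd': index 0 in ['d', 'e', 'c'] -> ['d', 'e', 'c']


Output: [2, 1, 0, 2, 0, 1, 2, 2, 0]


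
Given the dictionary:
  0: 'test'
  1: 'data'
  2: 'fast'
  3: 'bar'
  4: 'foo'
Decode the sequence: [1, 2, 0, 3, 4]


Look up each index in the dictionary:
  1 -> 'data'
  2 -> 'fast'
  0 -> 'test'
  3 -> 'bar'
  4 -> 'foo'

Decoded: "data fast test bar foo"


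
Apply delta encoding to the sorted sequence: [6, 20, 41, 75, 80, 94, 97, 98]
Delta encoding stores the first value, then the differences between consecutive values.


First value: 6
Deltas:
  20 - 6 = 14
  41 - 20 = 21
  75 - 41 = 34
  80 - 75 = 5
  94 - 80 = 14
  97 - 94 = 3
  98 - 97 = 1


Delta encoded: [6, 14, 21, 34, 5, 14, 3, 1]


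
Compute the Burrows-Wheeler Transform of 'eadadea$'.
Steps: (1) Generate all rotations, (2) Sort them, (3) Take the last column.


Rotations (sorted):
  0: $eadadea -> last char: a
  1: a$eadade -> last char: e
  2: adadea$e -> last char: e
  3: adea$ead -> last char: d
  4: dadea$ea -> last char: a
  5: dea$eada -> last char: a
  6: ea$eadad -> last char: d
  7: eadadea$ -> last char: $


BWT = aeedaad$


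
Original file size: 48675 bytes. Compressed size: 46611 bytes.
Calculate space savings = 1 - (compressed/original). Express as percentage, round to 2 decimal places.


ratio = compressed/original = 46611/48675 = 0.957596
savings = 1 - ratio = 1 - 0.957596 = 0.042404
as a percentage: 0.042404 * 100 = 4.24%

Space savings = 1 - 46611/48675 = 4.24%


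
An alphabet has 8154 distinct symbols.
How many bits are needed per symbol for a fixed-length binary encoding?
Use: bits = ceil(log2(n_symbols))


log2(8154) = 12.9933
Bracket: 2^12 = 4096 < 8154 <= 2^13 = 8192
So ceil(log2(8154)) = 13

bits = ceil(log2(8154)) = ceil(12.9933) = 13 bits


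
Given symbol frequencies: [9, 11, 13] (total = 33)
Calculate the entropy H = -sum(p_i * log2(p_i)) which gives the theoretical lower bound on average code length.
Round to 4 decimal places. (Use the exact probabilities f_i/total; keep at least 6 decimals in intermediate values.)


Per-symbol terms -p_i * log2(p_i) with p_i = f_i/33:
  p = 9/33 = 0.272727: log2(p) = -1.874469, -p*log2(p) = 0.511219
  p = 11/33 = 0.333333: log2(p) = -1.584963, -p*log2(p) = 0.528321
  p = 13/33 = 0.393939: log2(p) = -1.343954, -p*log2(p) = 0.529437
H = 0.511219 + 0.528321 + 0.529437 = 1.568977

H = 1.569 bits/symbol


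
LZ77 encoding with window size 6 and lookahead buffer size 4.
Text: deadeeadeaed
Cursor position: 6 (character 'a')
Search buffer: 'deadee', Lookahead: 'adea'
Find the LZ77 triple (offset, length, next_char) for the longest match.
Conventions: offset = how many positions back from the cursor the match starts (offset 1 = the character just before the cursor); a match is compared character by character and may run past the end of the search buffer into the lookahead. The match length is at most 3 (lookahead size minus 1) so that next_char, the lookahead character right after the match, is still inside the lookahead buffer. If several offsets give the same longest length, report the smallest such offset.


Try each offset into the search buffer:
  offset=1 (pos 5, char 'e'): match length 0
  offset=2 (pos 4, char 'e'): match length 0
  offset=3 (pos 3, char 'd'): match length 0
  offset=4 (pos 2, char 'a'): match length 3
  offset=5 (pos 1, char 'e'): match length 0
  offset=6 (pos 0, char 'd'): match length 0
Longest match has length 3 at offset 4.
next_char = character at position 6 + 3 = 9 -> 'a'

Best match: offset=4, length=3 (matching 'ade' starting at position 2)
LZ77 triple: (4, 3, 'a')


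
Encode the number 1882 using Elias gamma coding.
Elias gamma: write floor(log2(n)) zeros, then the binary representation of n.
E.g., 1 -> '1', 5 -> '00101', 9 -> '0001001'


num_bits = floor(log2(1882)) + 1 = 11
leading_zeros = num_bits - 1 = 10
binary(1882) = 11101011010

Elias gamma(1882) = '0000000000' + '11101011010' = 000000000011101011010 (21 bits)


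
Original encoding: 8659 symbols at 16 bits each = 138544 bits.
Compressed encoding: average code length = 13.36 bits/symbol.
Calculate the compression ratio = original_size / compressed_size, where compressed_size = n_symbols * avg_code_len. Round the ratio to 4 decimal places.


original_size = n_symbols * orig_bits = 8659 * 16 = 138544 bits
compressed_size = n_symbols * avg_code_len = 8659 * 13.36 = 115684.24 bits
ratio = original_size / compressed_size = 138544 / 115684.24 = 1.1976

Compression ratio = 1.1976


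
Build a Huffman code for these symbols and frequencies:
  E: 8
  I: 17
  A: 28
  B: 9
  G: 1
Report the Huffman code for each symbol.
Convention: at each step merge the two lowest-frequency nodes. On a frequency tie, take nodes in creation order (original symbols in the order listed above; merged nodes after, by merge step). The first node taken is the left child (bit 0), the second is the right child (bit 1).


Huffman tree construction:
Step 1: Merge G(1) + E(8) = 9
Step 2: Merge B(9) + (G+E)(9) = 18
Step 3: Merge I(17) + (B+(G+E))(18) = 35
Step 4: Merge A(28) + (I+(B+(G+E)))(35) = 63
Read each symbol's code off the tree from the root (left child = 0, right child = 1).

Codes:
  E: 1111 (length 4)
  I: 10 (length 2)
  A: 0 (length 1)
  B: 110 (length 3)
  G: 1110 (length 4)
Average code length: 125/63 = 1.9841 bits/symbol


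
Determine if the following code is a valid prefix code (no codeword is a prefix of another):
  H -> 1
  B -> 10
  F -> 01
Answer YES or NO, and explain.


Checking each pair (does one codeword prefix another?):
  H='1' vs B='10': prefix -- VIOLATION

NO -- this is NOT a valid prefix code. H (1) is a prefix of B (10).


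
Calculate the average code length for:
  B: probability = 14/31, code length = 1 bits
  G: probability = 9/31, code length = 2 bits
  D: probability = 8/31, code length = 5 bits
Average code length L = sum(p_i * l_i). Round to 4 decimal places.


Weighted contributions p_i * l_i:
  B: (14/31) * 1 = 14/31
  G: (9/31) * 2 = 18/31
  D: (8/31) * 5 = 40/31
Sum = (14 + 18 + 40)/31 = 72/31

L = 72/31 = 2.3226 bits/symbol


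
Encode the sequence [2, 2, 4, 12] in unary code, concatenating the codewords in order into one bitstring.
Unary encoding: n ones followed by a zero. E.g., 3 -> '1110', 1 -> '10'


Encode each number as n ones followed by a terminating 0:
  2 -> 110 (3 bits)
  2 -> 110 (3 bits)
  4 -> 11110 (5 bits)
  12 -> 1111111111110 (13 bits)
Total length = 3 + 3 + 5 + 13 = 24 bits.

Unary([2, 2, 4, 12]) = 110110111101111111111110 (24 bits)


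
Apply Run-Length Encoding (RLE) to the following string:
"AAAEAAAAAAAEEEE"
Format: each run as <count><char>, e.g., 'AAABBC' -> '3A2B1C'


Scanning runs left to right:
  i=0: run of 'A' x 3 -> '3A'
  i=3: run of 'E' x 1 -> '1E'
  i=4: run of 'A' x 7 -> '7A'
  i=11: run of 'E' x 4 -> '4E'

RLE = 3A1E7A4E


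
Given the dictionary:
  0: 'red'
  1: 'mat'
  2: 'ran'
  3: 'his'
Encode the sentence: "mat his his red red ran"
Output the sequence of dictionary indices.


Look up each word in the dictionary:
  'mat' -> 1
  'his' -> 3
  'his' -> 3
  'red' -> 0
  'red' -> 0
  'ran' -> 2

Encoded: [1, 3, 3, 0, 0, 2]


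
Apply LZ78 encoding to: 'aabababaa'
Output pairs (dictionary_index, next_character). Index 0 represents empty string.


LZ78 encoding steps:
Dictionary: {0: ''}
Step 1: w='' (idx 0), next='a' -> output (0, 'a'), add 'a' as idx 1
Step 2: w='a' (idx 1), next='b' -> output (1, 'b'), add 'ab' as idx 2
Step 3: w='ab' (idx 2), next='a' -> output (2, 'a'), add 'aba' as idx 3
Step 4: w='' (idx 0), next='b' -> output (0, 'b'), add 'b' as idx 4
Step 5: w='a' (idx 1), next='a' -> output (1, 'a'), add 'aa' as idx 5


Encoded: [(0, 'a'), (1, 'b'), (2, 'a'), (0, 'b'), (1, 'a')]


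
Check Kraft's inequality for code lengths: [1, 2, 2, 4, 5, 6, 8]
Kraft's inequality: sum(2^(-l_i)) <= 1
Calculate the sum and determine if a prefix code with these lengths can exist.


Sum = 2^(-1) + 2^(-2) + 2^(-2) + 2^(-4) + 2^(-5) + 2^(-6) + 2^(-8)
    = 0.5 + 0.25 + 0.25 + 0.0625 + 0.03125 + 0.015625 + 0.00390625
    = 285/256 = 1.11328125
Since 1.11328125 > 1, Kraft's inequality is NOT satisfied.
A prefix code with these lengths CANNOT exist.

Kraft sum = 1.11328125. Not satisfied.


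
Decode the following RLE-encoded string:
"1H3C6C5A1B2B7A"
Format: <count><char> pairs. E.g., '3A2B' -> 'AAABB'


Expanding each <count><char> pair:
  1H -> 'H'
  3C -> 'CCC'
  6C -> 'CCCCCC'
  5A -> 'AAAAA'
  1B -> 'B'
  2B -> 'BB'
  7A -> 'AAAAAAA'

Decoded = HCCCCCCCCCAAAAABBBAAAAAAA


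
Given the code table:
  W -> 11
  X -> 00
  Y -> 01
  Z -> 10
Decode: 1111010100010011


Decoding:
11 -> W
11 -> W
01 -> Y
01 -> Y
00 -> X
01 -> Y
00 -> X
11 -> W


Result: WWYYXYXW


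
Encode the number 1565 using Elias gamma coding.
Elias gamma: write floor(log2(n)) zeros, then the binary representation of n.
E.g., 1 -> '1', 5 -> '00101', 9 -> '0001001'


num_bits = floor(log2(1565)) + 1 = 11
leading_zeros = num_bits - 1 = 10
binary(1565) = 11000011101

Elias gamma(1565) = '0000000000' + '11000011101' = 000000000011000011101 (21 bits)


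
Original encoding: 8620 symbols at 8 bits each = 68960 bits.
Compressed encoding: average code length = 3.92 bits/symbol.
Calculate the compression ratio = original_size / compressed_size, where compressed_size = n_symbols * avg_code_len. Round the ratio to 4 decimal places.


original_size = n_symbols * orig_bits = 8620 * 8 = 68960 bits
compressed_size = n_symbols * avg_code_len = 8620 * 3.92 = 33790.4 bits
ratio = original_size / compressed_size = 68960 / 33790.4 = 2.0408

Compression ratio = 2.0408


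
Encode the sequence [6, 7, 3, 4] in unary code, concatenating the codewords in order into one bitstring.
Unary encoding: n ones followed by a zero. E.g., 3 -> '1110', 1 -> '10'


Encode each number as n ones followed by a terminating 0:
  6 -> 1111110 (7 bits)
  7 -> 11111110 (8 bits)
  3 -> 1110 (4 bits)
  4 -> 11110 (5 bits)
Total length = 7 + 8 + 4 + 5 = 24 bits.

Unary([6, 7, 3, 4]) = 111111011111110111011110 (24 bits)


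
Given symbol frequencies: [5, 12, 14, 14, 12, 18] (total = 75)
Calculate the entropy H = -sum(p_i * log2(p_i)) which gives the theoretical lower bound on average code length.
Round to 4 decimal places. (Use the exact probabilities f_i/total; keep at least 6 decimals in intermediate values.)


Per-symbol terms -p_i * log2(p_i) with p_i = f_i/75:
  p = 5/75 = 0.066667: log2(p) = -3.906891, -p*log2(p) = 0.260459
  p = 12/75 = 0.160000: log2(p) = -2.643856, -p*log2(p) = 0.423017
  p = 14/75 = 0.186667: log2(p) = -2.421464, -p*log2(p) = 0.452007
  p = 14/75 = 0.186667: log2(p) = -2.421464, -p*log2(p) = 0.452007
  p = 12/75 = 0.160000: log2(p) = -2.643856, -p*log2(p) = 0.423017
  p = 18/75 = 0.240000: log2(p) = -2.058894, -p*log2(p) = 0.494134
H = 0.260459 + 0.423017 + 0.452007 + 0.452007 + 0.423017 + 0.494134 = 2.504641

H = 2.5046 bits/symbol
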